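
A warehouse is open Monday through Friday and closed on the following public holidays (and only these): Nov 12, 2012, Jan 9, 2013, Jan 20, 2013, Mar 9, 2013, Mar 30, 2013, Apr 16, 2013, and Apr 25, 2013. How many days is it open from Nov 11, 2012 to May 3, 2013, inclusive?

Nov 11, 2012 is a Sunday.
That's 174 days from start to end, counting both.
174 = 7 × 24 + 6, so there are 24 full weeks plus 6 extra days.
Each full week contributes 5 weekdays (Mon–Fri): 24 × 5 = 120.
The 6 extra days are Sun, Mon, Tue, Wed, Thu, Fri — 5 of them qualify.
Total: 120 + 5 = 125.
Holidays: Nov 12, 2012 (Mon); Jan 9, 2013 (Wed); Jan 20, 2013 (Sun); Mar 9, 2013 (Sat); Mar 30, 2013 (Sat); Apr 16, 2013 (Tue); Apr 25, 2013 (Thu).
4 of the 7 holidays fall on weekdays; the rest are weekends and were already excluded.
Business days: 125 − 4 = 121.

121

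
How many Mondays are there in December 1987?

4

December 1, 1987 is a Tuesday.
The range spans 31 days (inclusive of both endpoints).
31 = 7 × 4 + 3, so there are 4 full weeks plus 3 extra days.
Each full week contributes one Monday: 4 so far.
The 3 extra days are Tuesday, Wednesday, Thursday — none qualify.
Total: 4 + 0 = 4.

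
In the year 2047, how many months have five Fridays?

4

A month has five Fridays exactly when Friday falls within its first (length − 28) days.
Jan: 31 days, starts Tue → 5 of Tue, Wed, Thu
Feb: 28 days, starts Fri → 5 of (none)
Mar: 31 days, starts Fri → 5 of Fri, Sat, Sun ✓
Apr: 30 days, starts Mon → 5 of Mon, Tue
May: 31 days, starts Wed → 5 of Wed, Thu, Fri ✓
Jun: 30 days, starts Sat → 5 of Sat, Sun
Jul: 31 days, starts Mon → 5 of Mon, Tue, Wed
Aug: 31 days, starts Thu → 5 of Thu, Fri, Sat ✓
Sep: 30 days, starts Sun → 5 of Sun, Mon
Oct: 31 days, starts Tue → 5 of Tue, Wed, Thu
Nov: 30 days, starts Fri → 5 of Fri, Sat ✓
Dec: 31 days, starts Sun → 5 of Sun, Mon, Tue
Months with five Fridays: Mar, May, Aug, Nov.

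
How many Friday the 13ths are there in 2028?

The 13th falls on a Friday when the month's 13th has weekday Fri.
Jan 13 is Thu; Feb 13 is Sun; Mar 13 is Mon; Apr 13 is Thu; May 13 is Sat; Jun 13 is Tue; Jul 13 is Thu; Aug 13 is Sun; Sep 13 is Wed; Oct 13 is Fri ✓; Nov 13 is Mon; Dec 13 is Wed.
Friday the 13ths: Oct.

1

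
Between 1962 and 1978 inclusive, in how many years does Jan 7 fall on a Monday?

Day of week of January 7 in each year:
1962: Sun, 1963: Mon ✓, 1964: Tue, 1965: Thu, 1966: Fri, 1967: Sat, 1968: Sun, 1969: Tue, 1970: Wed, 1971: Thu, 1972: Fri, 1973: Sun, 1974: Mon ✓, 1975: Tue, 1976: Wed, 1977: Fri, 1978: Sat
Mondays: 1963, 1974.

2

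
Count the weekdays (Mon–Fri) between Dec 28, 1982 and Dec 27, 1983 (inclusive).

Dec 28, 1982 is a Tuesday.
That's 365 days from start to end, counting both.
365 = 7 × 52 + 1, so there are 52 full weeks plus 1 extra day.
Each full week contributes 5 weekdays (Mon–Fri): 52 × 5 = 260.
The 1 extra day is Tue — 1 of them qualifies.
Total: 260 + 1 = 261.

261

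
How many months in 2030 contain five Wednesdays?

A month has five Wednesdays exactly when Wednesday falls within its first (length − 28) days.
Jan: 31 days, starts Tue → 5 of Tue, Wed, Thu ✓
Feb: 28 days, starts Fri → 5 of (none)
Mar: 31 days, starts Fri → 5 of Fri, Sat, Sun
Apr: 30 days, starts Mon → 5 of Mon, Tue
May: 31 days, starts Wed → 5 of Wed, Thu, Fri ✓
Jun: 30 days, starts Sat → 5 of Sat, Sun
Jul: 31 days, starts Mon → 5 of Mon, Tue, Wed ✓
Aug: 31 days, starts Thu → 5 of Thu, Fri, Sat
Sep: 30 days, starts Sun → 5 of Sun, Mon
Oct: 31 days, starts Tue → 5 of Tue, Wed, Thu ✓
Nov: 30 days, starts Fri → 5 of Fri, Sat
Dec: 31 days, starts Sun → 5 of Sun, Mon, Tue
Months with five Wednesdays: Jan, May, Jul, Oct.

4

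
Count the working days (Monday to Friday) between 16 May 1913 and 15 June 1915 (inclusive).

16 May 1913 is a Friday.
From 16 May 1913 to 15 June 1915 is 761 days inclusive.
761 = 7 × 108 + 5, so there are 108 full weeks plus 5 extra days.
Each full week contributes 5 weekdays (Mon–Fri): 108 × 5 = 540.
The 5 extra days are Fri, Sat, Sun, Mon, Tue — 3 of them qualify.
Total: 540 + 3 = 543.

543 weekdays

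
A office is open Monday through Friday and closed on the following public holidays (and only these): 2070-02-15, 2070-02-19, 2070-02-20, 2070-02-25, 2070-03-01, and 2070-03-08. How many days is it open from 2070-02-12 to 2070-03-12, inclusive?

18

2070-02-12 is a Wednesday.
From 2070-02-12 to 2070-03-12 is 29 days inclusive.
29 = 7 × 4 + 1, so there are 4 full weeks plus 1 extra day.
Each full week contributes 5 weekdays (Mon–Fri): 4 × 5 = 20.
The 1 extra day is Wed — 1 of them qualifies.
Total: 20 + 1 = 21.
Holidays: 2070-02-15 (Sat); 2070-02-19 (Wed); 2070-02-20 (Thu); 2070-02-25 (Tue); 2070-03-01 (Sat); 2070-03-08 (Sat).
3 of the 6 holidays fall on weekdays; the rest are weekends and were already excluded.
Business days: 21 − 3 = 18.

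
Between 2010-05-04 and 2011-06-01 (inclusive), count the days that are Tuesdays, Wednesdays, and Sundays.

2010-05-04 is a Tuesday.
That's 394 days from start to end, counting both.
394 = 7 × 56 + 2, so there are 56 full weeks plus 2 extra days.
Each full week contributes 3 days from the set (Tue, Wed, Sun): 56 × 3 = 168.
The 2 extra days are Tuesday, Wednesday — 2 of them qualify.
Total: 168 + 2 = 170.

170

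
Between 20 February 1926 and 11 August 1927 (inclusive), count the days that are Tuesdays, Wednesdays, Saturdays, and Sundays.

20 February 1926 is a Saturday.
That's 538 days from start to end, counting both.
538 = 7 × 76 + 6, so there are 76 full weeks plus 6 extra days.
Each full week contributes 4 days from the set (Tue, Wed, Sat, Sun): 76 × 4 = 304.
The 6 extra days are Saturday, Sunday, Monday, Tuesday, Wednesday, Thursday — 4 of them qualify.
Total: 304 + 4 = 308.

308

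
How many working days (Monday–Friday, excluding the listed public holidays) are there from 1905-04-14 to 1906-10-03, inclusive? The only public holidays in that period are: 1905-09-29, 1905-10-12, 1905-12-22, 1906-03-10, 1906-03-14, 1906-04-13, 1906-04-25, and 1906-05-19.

1905-04-14 is a Friday.
From 1905-04-14 to 1906-10-03 is 538 days inclusive.
538 = 7 × 76 + 6, so there are 76 full weeks plus 6 extra days.
Each full week contributes 5 weekdays (Mon–Fri): 76 × 5 = 380.
The 6 extra days are Fri, Sat, Sun, Mon, Tue, Wed — 4 of them qualify.
Total: 380 + 4 = 384.
Holidays: 1905-09-29 (Fri); 1905-10-12 (Thu); 1905-12-22 (Fri); 1906-03-10 (Sat); 1906-03-14 (Wed); 1906-04-13 (Fri); 1906-04-25 (Wed); 1906-05-19 (Sat).
6 of the 8 holidays fall on weekdays; the rest are weekends and were already excluded.
Business days: 384 − 6 = 378.

378 working days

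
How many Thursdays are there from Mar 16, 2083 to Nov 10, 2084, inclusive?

87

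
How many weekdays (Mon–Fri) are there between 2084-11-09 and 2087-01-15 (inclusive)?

2084-11-09 is a Thursday.
From 2084-11-09 to 2087-01-15 is 798 days inclusive.
798 = 7 × 114, so the span is exactly 114 full weeks.
Each full week contributes 5 weekdays (Mon–Fri): 114 × 5 = 570.

570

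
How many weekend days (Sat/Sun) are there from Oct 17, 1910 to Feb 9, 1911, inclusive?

Oct 17, 1910 is a Monday.
That's 116 days from start to end, counting both.
116 = 7 × 16 + 4, so there are 16 full weeks plus 4 extra days.
Each full week contributes 2 weekend days (Sat, Sun): 16 × 2 = 32.
The 4 extra days are Mon, Tue, Wed, Thu — none qualify.
Total: 32 + 0 = 32.

32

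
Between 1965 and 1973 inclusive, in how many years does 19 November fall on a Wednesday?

1

Day of week of November 19 in each year:
1965: Fri, 1966: Sat, 1967: Sun, 1968: Tue, 1969: Wed ✓, 1970: Thu, 1971: Fri, 1972: Sun, 1973: Mon
Wednesdays: 1969.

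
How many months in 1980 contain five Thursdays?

A month has five Thursdays exactly when Thursday falls within its first (length − 28) days.
Jan: 31 days, starts Tue → 5 of Tue, Wed, Thu ✓
Feb: 29 days, starts Fri → 5 of Fri
Mar: 31 days, starts Sat → 5 of Sat, Sun, Mon
Apr: 30 days, starts Tue → 5 of Tue, Wed
May: 31 days, starts Thu → 5 of Thu, Fri, Sat ✓
Jun: 30 days, starts Sun → 5 of Sun, Mon
Jul: 31 days, starts Tue → 5 of Tue, Wed, Thu ✓
Aug: 31 days, starts Fri → 5 of Fri, Sat, Sun
Sep: 30 days, starts Mon → 5 of Mon, Tue
Oct: 31 days, starts Wed → 5 of Wed, Thu, Fri ✓
Nov: 30 days, starts Sat → 5 of Sat, Sun
Dec: 31 days, starts Mon → 5 of Mon, Tue, Wed
Months with five Thursdays: Jan, May, Jul, Oct.

4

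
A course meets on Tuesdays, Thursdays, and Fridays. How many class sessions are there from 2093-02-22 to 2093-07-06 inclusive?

57

2093-02-22 is a Sunday.
That's 135 days from start to end, counting both.
135 = 7 × 19 + 2, so there are 19 full weeks plus 2 extra days.
Each full week contributes 3 days from the set (Tue, Thu, Fri): 19 × 3 = 57.
The 2 extra days are Sun, Mon — none qualify.
Total: 57 + 0 = 57.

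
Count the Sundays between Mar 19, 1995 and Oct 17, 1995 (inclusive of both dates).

31 Sundays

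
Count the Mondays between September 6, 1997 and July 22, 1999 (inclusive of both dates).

September 6, 1997 is a Saturday.
The range spans 685 days (inclusive of both endpoints).
685 = 7 × 97 + 6, so there are 97 full weeks plus 6 extra days.
Each full week contributes one Monday: 97 so far.
The 6 extra days are Saturday, Sunday, Monday, Tuesday, Wednesday, Thursday — 1 of them qualifies.
Total: 97 + 1 = 98.

98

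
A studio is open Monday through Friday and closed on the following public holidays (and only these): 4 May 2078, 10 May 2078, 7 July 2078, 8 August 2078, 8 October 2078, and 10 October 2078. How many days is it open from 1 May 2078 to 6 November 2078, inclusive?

1 May 2078 is a Sunday.
The range spans 190 days (inclusive of both endpoints).
190 = 7 × 27 + 1, so there are 27 full weeks plus 1 extra day.
Each full week contributes 5 weekdays (Mon–Fri): 27 × 5 = 135.
The 1 extra day is Sunday — none qualify.
Total: 135 + 0 = 135.
Holidays: 4 May 2078 (Wed); 10 May 2078 (Tue); 7 July 2078 (Thu); 8 August 2078 (Mon); 8 October 2078 (Sat); 10 October 2078 (Mon).
5 of the 6 holidays fall on weekdays; the rest are weekends and were already excluded.
Business days: 135 − 5 = 130.

130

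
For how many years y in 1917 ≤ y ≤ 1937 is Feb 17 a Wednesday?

3

Day of week of February 17 in each year:
1917: Sat, 1918: Sun, 1919: Mon, 1920: Tue, 1921: Thu, 1922: Fri, 1923: Sat, 1924: Sun, 1925: Tue, 1926: Wed ✓, 1927: Thu, 1928: Fri, 1929: Sun, 1930: Mon, 1931: Tue, 1932: Wed ✓, 1933: Fri, 1934: Sat, 1935: Sun, 1936: Mon, 1937: Wed ✓
Wednesdays: 1926, 1932, 1937.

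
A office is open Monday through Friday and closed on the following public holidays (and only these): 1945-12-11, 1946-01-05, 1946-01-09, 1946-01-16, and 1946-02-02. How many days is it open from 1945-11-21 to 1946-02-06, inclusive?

53 working days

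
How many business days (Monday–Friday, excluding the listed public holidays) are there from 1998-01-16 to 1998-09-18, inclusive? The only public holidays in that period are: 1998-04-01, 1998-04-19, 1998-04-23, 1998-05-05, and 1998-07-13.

1998-01-16 is a Friday.
The range spans 246 days (inclusive of both endpoints).
246 = 7 × 35 + 1, so there are 35 full weeks plus 1 extra day.
Each full week contributes 5 weekdays (Mon–Fri): 35 × 5 = 175.
The 1 extra day is Friday — 1 of them qualifies.
Total: 175 + 1 = 176.
Holidays: 1998-04-01 (Wed); 1998-04-19 (Sun); 1998-04-23 (Thu); 1998-05-05 (Tue); 1998-07-13 (Mon).
4 of the 5 holidays fall on weekdays; the rest are weekends and were already excluded.
Business days: 176 − 4 = 172.

172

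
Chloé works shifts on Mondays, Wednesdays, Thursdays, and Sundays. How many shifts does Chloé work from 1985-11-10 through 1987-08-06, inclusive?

364

1985-11-10 is a Sunday.
That's 635 days from start to end, counting both.
635 = 7 × 90 + 5, so there are 90 full weeks plus 5 extra days.
Each full week contributes 4 days from the set (Mon, Wed, Thu, Sun): 90 × 4 = 360.
The 5 extra days are Sun, Mon, Tue, Wed, Thu — 4 of them qualify.
Total: 360 + 4 = 364.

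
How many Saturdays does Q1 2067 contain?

2067-01-01 is a Saturday.
The range spans 90 days (inclusive of both endpoints).
90 = 7 × 12 + 6, so there are 12 full weeks plus 6 extra days.
Each full week contributes one Saturday: 12 so far.
The 6 extra days are Saturday, Sunday, Monday, Tuesday, Wednesday, Thursday — 1 of them qualifies.
Total: 12 + 1 = 13.

13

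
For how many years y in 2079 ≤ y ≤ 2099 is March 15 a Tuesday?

2

Day of week of March 15 in each year:
2079: Wed, 2080: Fri, 2081: Sat, 2082: Sun, 2083: Mon, 2084: Wed, 2085: Thu, 2086: Fri, 2087: Sat, 2088: Mon, 2089: Tue ✓, 2090: Wed, 2091: Thu, 2092: Sat, 2093: Sun, 2094: Mon, 2095: Tue ✓, 2096: Thu, 2097: Fri, 2098: Sat, 2099: Sun
Tuesdays: 2089, 2095.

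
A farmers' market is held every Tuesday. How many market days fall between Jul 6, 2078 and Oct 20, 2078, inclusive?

15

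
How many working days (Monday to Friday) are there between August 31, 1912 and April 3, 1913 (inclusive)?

August 31, 1912 is a Saturday.
The range spans 216 days (inclusive of both endpoints).
216 = 7 × 30 + 6, so there are 30 full weeks plus 6 extra days.
Each full week contributes 5 weekdays (Mon–Fri): 30 × 5 = 150.
The 6 extra days are Saturday, Sunday, Monday, Tuesday, Wednesday, Thursday — 4 of them qualify.
Total: 150 + 4 = 154.

154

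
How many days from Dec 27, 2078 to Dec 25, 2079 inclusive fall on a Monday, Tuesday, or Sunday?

Dec 27, 2078 is a Tuesday.
That's 364 days from start to end, counting both.
364 = 7 × 52, so the span is exactly 52 full weeks.
Each full week contributes 3 days from the set (Mon, Tue, Sun): 52 × 3 = 156.

156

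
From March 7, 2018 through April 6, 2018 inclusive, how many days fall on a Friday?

5

March 7, 2018 is a Wednesday.
The range spans 31 days (inclusive of both endpoints).
31 = 7 × 4 + 3, so there are 4 full weeks plus 3 extra days.
Each full week contributes one Friday: 4 so far.
The 3 extra days are Wednesday, Thursday, Friday — 1 of them qualifies.
Total: 4 + 1 = 5.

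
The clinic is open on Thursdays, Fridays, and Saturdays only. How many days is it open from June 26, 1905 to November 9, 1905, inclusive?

58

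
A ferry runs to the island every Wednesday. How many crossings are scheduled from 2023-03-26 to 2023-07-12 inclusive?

16

2023-03-26 is a Sunday.
That's 109 days from start to end, counting both.
109 = 7 × 15 + 4, so there are 15 full weeks plus 4 extra days.
Each full week contributes one Wednesday: 15 so far.
The 4 extra days are Sun, Mon, Tue, Wed — 1 of them qualifies.
Total: 15 + 1 = 16.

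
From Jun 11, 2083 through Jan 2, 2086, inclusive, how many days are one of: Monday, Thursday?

267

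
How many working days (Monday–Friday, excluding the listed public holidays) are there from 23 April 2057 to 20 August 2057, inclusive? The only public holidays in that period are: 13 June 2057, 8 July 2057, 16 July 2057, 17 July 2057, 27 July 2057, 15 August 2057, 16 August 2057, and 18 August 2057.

23 April 2057 is a Monday.
From 23 April 2057 to 20 August 2057 is 120 days inclusive.
120 = 7 × 17 + 1, so there are 17 full weeks plus 1 extra day.
Each full week contributes 5 weekdays (Mon–Fri): 17 × 5 = 85.
The 1 extra day is Monday — 1 of them qualifies.
Total: 85 + 1 = 86.
Holidays: 13 June 2057 (Wed); 8 July 2057 (Sun); 16 July 2057 (Mon); 17 July 2057 (Tue); 27 July 2057 (Fri); 15 August 2057 (Wed); 16 August 2057 (Thu); 18 August 2057 (Sat).
6 of the 8 holidays fall on weekdays; the rest are weekends and were already excluded.
Business days: 86 − 6 = 80.

80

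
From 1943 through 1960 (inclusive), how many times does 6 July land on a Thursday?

Day of week of July 6 in each year:
1943: Tue, 1944: Thu ✓, 1945: Fri, 1946: Sat, 1947: Sun, 1948: Tue, 1949: Wed, 1950: Thu ✓, 1951: Fri, 1952: Sun, 1953: Mon, 1954: Tue, 1955: Wed, 1956: Fri, 1957: Sat, 1958: Sun, 1959: Mon, 1960: Wed
Thursdays: 1944, 1950.

2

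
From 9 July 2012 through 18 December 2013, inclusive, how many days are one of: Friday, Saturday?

150

9 July 2012 is a Monday.
From 9 July 2012 to 18 December 2013 is 528 days inclusive.
528 = 7 × 75 + 3, so there are 75 full weeks plus 3 extra days.
Each full week contributes 2 days from the set (Fri, Sat): 75 × 2 = 150.
The 3 extra days are Monday, Tuesday, Wednesday — none qualify.
Total: 150 + 0 = 150.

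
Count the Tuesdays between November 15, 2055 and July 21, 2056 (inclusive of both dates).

November 15, 2055 is a Monday.
From November 15, 2055 to July 21, 2056 is 250 days inclusive.
250 = 7 × 35 + 5, so there are 35 full weeks plus 5 extra days.
Each full week contributes one Tuesday: 35 so far.
The 5 extra days are Monday, Tuesday, Wednesday, Thursday, Friday — 1 of them qualifies.
Total: 35 + 1 = 36.

36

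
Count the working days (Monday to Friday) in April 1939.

April 1, 1939 is a Saturday.
That's 30 days from start to end, counting both.
30 = 7 × 4 + 2, so there are 4 full weeks plus 2 extra days.
Each full week contributes 5 weekdays (Mon–Fri): 4 × 5 = 20.
The 2 extra days are Saturday, Sunday — none qualify.
Total: 20 + 0 = 20.

20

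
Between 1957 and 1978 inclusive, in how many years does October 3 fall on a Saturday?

3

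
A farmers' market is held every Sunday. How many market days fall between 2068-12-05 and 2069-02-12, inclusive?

10

2068-12-05 is a Wednesday.
From 2068-12-05 to 2069-02-12 is 70 days inclusive.
70 = 7 × 10, so the span is exactly 10 full weeks.
Each full week contributes one Sunday: 10 so far.
Total: 10.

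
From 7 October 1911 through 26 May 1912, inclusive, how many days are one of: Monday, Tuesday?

66

7 October 1911 is a Saturday.
The range spans 233 days (inclusive of both endpoints).
233 = 7 × 33 + 2, so there are 33 full weeks plus 2 extra days.
Each full week contributes 2 days from the set (Mon, Tue): 33 × 2 = 66.
The 2 extra days are Saturday, Sunday — none qualify.
Total: 66 + 0 = 66.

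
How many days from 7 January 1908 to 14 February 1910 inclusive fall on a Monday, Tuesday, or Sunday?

330

7 January 1908 is a Tuesday.
The range spans 770 days (inclusive of both endpoints).
770 = 7 × 110, so the span is exactly 110 full weeks.
Each full week contributes 3 days from the set (Mon, Tue, Sun): 110 × 3 = 330.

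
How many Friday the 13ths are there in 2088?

2

The 13th falls on a Friday when the month's 13th has weekday Fri.
Jan 13 is Tue; Feb 13 is Fri ✓; Mar 13 is Sat; Apr 13 is Tue; May 13 is Thu; Jun 13 is Sun; Jul 13 is Tue; Aug 13 is Fri ✓; Sep 13 is Mon; Oct 13 is Wed; Nov 13 is Sat; Dec 13 is Mon.
Friday the 13ths: Feb, Aug.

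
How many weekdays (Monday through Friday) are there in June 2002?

20 weekdays

Jun 1, 2002 is a Saturday.
The range spans 30 days (inclusive of both endpoints).
30 = 7 × 4 + 2, so there are 4 full weeks plus 2 extra days.
Each full week contributes 5 weekdays (Mon–Fri): 4 × 5 = 20.
The 2 extra days are Sat, Sun — none qualify.
Total: 20 + 0 = 20.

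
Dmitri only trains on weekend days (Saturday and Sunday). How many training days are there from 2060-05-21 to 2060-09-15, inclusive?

34

2060-05-21 is a Friday.
The range spans 118 days (inclusive of both endpoints).
118 = 7 × 16 + 6, so there are 16 full weeks plus 6 extra days.
Each full week contributes 2 weekend days (Sat, Sun): 16 × 2 = 32.
The 6 extra days are Friday, Saturday, Sunday, Monday, Tuesday, Wednesday — 2 of them qualify.
Total: 32 + 2 = 34.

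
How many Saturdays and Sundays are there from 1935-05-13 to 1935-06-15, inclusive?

9

1935-05-13 is a Monday.
From 1935-05-13 to 1935-06-15 is 34 days inclusive.
34 = 7 × 4 + 6, so there are 4 full weeks plus 6 extra days.
Each full week contributes 2 weekend days (Sat, Sun): 4 × 2 = 8.
The 6 extra days are Monday, Tuesday, Wednesday, Thursday, Friday, Saturday — 1 of them qualifies.
Total: 8 + 1 = 9.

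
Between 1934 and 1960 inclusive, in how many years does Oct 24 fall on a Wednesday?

4

Day of week of October 24 in each year:
1934: Wed ✓, 1935: Thu, 1936: Sat, 1937: Sun, 1938: Mon, 1939: Tue, 1940: Thu, 1941: Fri, 1942: Sat, 1943: Sun, 1944: Tue, 1945: Wed ✓, 1946: Thu, 1947: Fri, 1948: Sun, 1949: Mon, 1950: Tue, 1951: Wed ✓, 1952: Fri, 1953: Sat, 1954: Sun, 1955: Mon, 1956: Wed ✓, 1957: Thu, 1958: Fri, 1959: Sat, 1960: Mon
Wednesdays: 1934, 1945, 1951, 1956.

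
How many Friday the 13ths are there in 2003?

The 13th falls on a Friday when the month's 13th has weekday Fri.
Jan 13 is Mon; Feb 13 is Thu; Mar 13 is Thu; Apr 13 is Sun; May 13 is Tue; Jun 13 is Fri ✓; Jul 13 is Sun; Aug 13 is Wed; Sep 13 is Sat; Oct 13 is Mon; Nov 13 is Thu; Dec 13 is Sat.
Friday the 13ths: Jun.

1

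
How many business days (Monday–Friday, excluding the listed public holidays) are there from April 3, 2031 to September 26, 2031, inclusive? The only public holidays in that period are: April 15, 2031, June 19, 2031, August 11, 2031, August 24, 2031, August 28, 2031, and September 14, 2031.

April 3, 2031 is a Thursday.
From April 3, 2031 to September 26, 2031 is 177 days inclusive.
177 = 7 × 25 + 2, so there are 25 full weeks plus 2 extra days.
Each full week contributes 5 weekdays (Mon–Fri): 25 × 5 = 125.
The 2 extra days are Thursday, Friday — 2 of them qualify.
Total: 125 + 2 = 127.
Holidays: April 15, 2031 (Tue); June 19, 2031 (Thu); August 11, 2031 (Mon); August 24, 2031 (Sun); August 28, 2031 (Thu); September 14, 2031 (Sun).
4 of the 6 holidays fall on weekdays; the rest are weekends and were already excluded.
Business days: 127 − 4 = 123.

123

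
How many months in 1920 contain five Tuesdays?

A month has five Tuesdays exactly when Tuesday falls within its first (length − 28) days.
Jan: 31 days, starts Thu → 5 of Thu, Fri, Sat
Feb: 29 days, starts Sun → 5 of Sun
Mar: 31 days, starts Mon → 5 of Mon, Tue, Wed ✓
Apr: 30 days, starts Thu → 5 of Thu, Fri
May: 31 days, starts Sat → 5 of Sat, Sun, Mon
Jun: 30 days, starts Tue → 5 of Tue, Wed ✓
Jul: 31 days, starts Thu → 5 of Thu, Fri, Sat
Aug: 31 days, starts Sun → 5 of Sun, Mon, Tue ✓
Sep: 30 days, starts Wed → 5 of Wed, Thu
Oct: 31 days, starts Fri → 5 of Fri, Sat, Sun
Nov: 30 days, starts Mon → 5 of Mon, Tue ✓
Dec: 31 days, starts Wed → 5 of Wed, Thu, Fri
Months with five Tuesdays: Mar, Jun, Aug, Nov.

4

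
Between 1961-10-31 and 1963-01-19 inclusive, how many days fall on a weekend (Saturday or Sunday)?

127

1961-10-31 is a Tuesday.
That's 446 days from start to end, counting both.
446 = 7 × 63 + 5, so there are 63 full weeks plus 5 extra days.
Each full week contributes 2 weekend days (Sat, Sun): 63 × 2 = 126.
The 5 extra days are Tuesday, Wednesday, Thursday, Friday, Saturday — 1 of them qualifies.
Total: 126 + 1 = 127.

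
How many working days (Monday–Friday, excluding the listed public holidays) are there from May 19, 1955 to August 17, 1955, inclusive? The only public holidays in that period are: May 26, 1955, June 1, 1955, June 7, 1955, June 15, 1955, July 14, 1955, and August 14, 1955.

60

May 19, 1955 is a Thursday.
From May 19, 1955 to August 17, 1955 is 91 days inclusive.
91 = 7 × 13, so the span is exactly 13 full weeks.
Each full week contributes 5 weekdays (Mon–Fri): 13 × 5 = 65.
Total: 65.
Holidays: May 26, 1955 (Thu); June 1, 1955 (Wed); June 7, 1955 (Tue); June 15, 1955 (Wed); July 14, 1955 (Thu); August 14, 1955 (Sun).
5 of the 6 holidays fall on weekdays; the rest are weekends and were already excluded.
Business days: 65 − 5 = 60.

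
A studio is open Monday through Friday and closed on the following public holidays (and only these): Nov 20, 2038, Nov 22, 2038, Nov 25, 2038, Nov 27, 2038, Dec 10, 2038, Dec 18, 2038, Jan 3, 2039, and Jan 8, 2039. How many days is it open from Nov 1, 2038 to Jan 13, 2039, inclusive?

Nov 1, 2038 is a Monday.
The range spans 74 days (inclusive of both endpoints).
74 = 7 × 10 + 4, so there are 10 full weeks plus 4 extra days.
Each full week contributes 5 weekdays (Mon–Fri): 10 × 5 = 50.
The 4 extra days are Monday, Tuesday, Wednesday, Thursday — 4 of them qualify.
Total: 50 + 4 = 54.
Holidays: Nov 20, 2038 (Sat); Nov 22, 2038 (Mon); Nov 25, 2038 (Thu); Nov 27, 2038 (Sat); Dec 10, 2038 (Fri); Dec 18, 2038 (Sat); Jan 3, 2039 (Mon); Jan 8, 2039 (Sat).
4 of the 8 holidays fall on weekdays; the rest are weekends and were already excluded.
Business days: 54 − 4 = 50.

50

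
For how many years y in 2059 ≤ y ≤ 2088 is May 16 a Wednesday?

Day of week of May 16 in each year:
2059: Fri, 2060: Sun, 2061: Mon, 2062: Tue, 2063: Wed ✓, 2064: Fri, 2065: Sat, 2066: Sun, 2067: Mon, 2068: Wed ✓, 2069: Thu, 2070: Fri, 2071: Sat, 2072: Mon, 2073: Tue, 2074: Wed ✓, 2075: Thu, 2076: Sat, 2077: Sun, 2078: Mon, 2079: Tue, 2080: Thu, 2081: Fri, 2082: Sat, 2083: Sun, 2084: Tue, 2085: Wed ✓, 2086: Thu, 2087: Fri, 2088: Sun
Wednesdays: 2063, 2068, 2074, 2085.

4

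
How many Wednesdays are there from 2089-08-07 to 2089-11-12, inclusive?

2089-08-07 is a Sunday.
That's 98 days from start to end, counting both.
98 = 7 × 14, so the span is exactly 14 full weeks.
Each full week contributes one Wednesday: 14 so far.

14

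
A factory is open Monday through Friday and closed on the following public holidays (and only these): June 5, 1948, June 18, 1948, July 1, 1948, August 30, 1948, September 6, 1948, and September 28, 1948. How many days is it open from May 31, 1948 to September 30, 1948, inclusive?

May 31, 1948 is a Monday.
The range spans 123 days (inclusive of both endpoints).
123 = 7 × 17 + 4, so there are 17 full weeks plus 4 extra days.
Each full week contributes 5 weekdays (Mon–Fri): 17 × 5 = 85.
The 4 extra days are Mon, Tue, Wed, Thu — 4 of them qualify.
Total: 85 + 4 = 89.
Holidays: June 5, 1948 (Sat); June 18, 1948 (Fri); July 1, 1948 (Thu); August 30, 1948 (Mon); September 6, 1948 (Mon); September 28, 1948 (Tue).
5 of the 6 holidays fall on weekdays; the rest are weekends and were already excluded.
Business days: 89 − 5 = 84.

84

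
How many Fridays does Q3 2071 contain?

13

1 July 2071 is a Wednesday.
From 1 July 2071 to 30 September 2071 is 92 days inclusive.
92 = 7 × 13 + 1, so there are 13 full weeks plus 1 extra day.
Each full week contributes one Friday: 13 so far.
The 1 extra day is Wednesday — none qualify.
Total: 13 + 0 = 13.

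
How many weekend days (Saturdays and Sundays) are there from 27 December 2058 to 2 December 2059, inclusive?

98

27 December 2058 is a Friday.
The range spans 341 days (inclusive of both endpoints).
341 = 7 × 48 + 5, so there are 48 full weeks plus 5 extra days.
Each full week contributes 2 weekend days (Sat, Sun): 48 × 2 = 96.
The 5 extra days are Fri, Sat, Sun, Mon, Tue — 2 of them qualify.
Total: 96 + 2 = 98.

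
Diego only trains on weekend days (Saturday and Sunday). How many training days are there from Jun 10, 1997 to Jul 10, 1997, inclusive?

8

Jun 10, 1997 is a Tuesday.
The range spans 31 days (inclusive of both endpoints).
31 = 7 × 4 + 3, so there are 4 full weeks plus 3 extra days.
Each full week contributes 2 weekend days (Sat, Sun): 4 × 2 = 8.
The 3 extra days are Tuesday, Wednesday, Thursday — none qualify.
Total: 8 + 0 = 8.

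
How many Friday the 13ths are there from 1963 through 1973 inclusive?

Friday-the-13ths by year:
1963: Sep, Dec
1964: Mar, Nov
1965: Aug
1966: May
1967: Jan, Oct
1968: Sep, Dec
1969: Jun
1970: Feb, Mar, Nov
1971: Aug
1972: Oct
1973: Apr, Jul

18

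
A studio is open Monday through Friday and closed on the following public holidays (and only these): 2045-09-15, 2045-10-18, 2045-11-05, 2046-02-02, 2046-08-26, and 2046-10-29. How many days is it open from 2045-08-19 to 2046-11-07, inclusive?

2045-08-19 is a Saturday.
The range spans 446 days (inclusive of both endpoints).
446 = 7 × 63 + 5, so there are 63 full weeks plus 5 extra days.
Each full week contributes 5 weekdays (Mon–Fri): 63 × 5 = 315.
The 5 extra days are Saturday, Sunday, Monday, Tuesday, Wednesday — 3 of them qualify.
Total: 315 + 3 = 318.
Holidays: 2045-09-15 (Fri); 2045-10-18 (Wed); 2045-11-05 (Sun); 2046-02-02 (Fri); 2046-08-26 (Sun); 2046-10-29 (Mon).
4 of the 6 holidays fall on weekdays; the rest are weekends and were already excluded.
Business days: 318 − 4 = 314.

314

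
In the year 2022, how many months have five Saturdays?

5

A month has five Saturdays exactly when Saturday falls within its first (length − 28) days.
Jan: 31 days, starts Sat → 5 of Sat, Sun, Mon ✓
Feb: 28 days, starts Tue → 5 of (none)
Mar: 31 days, starts Tue → 5 of Tue, Wed, Thu
Apr: 30 days, starts Fri → 5 of Fri, Sat ✓
May: 31 days, starts Sun → 5 of Sun, Mon, Tue
Jun: 30 days, starts Wed → 5 of Wed, Thu
Jul: 31 days, starts Fri → 5 of Fri, Sat, Sun ✓
Aug: 31 days, starts Mon → 5 of Mon, Tue, Wed
Sep: 30 days, starts Thu → 5 of Thu, Fri
Oct: 31 days, starts Sat → 5 of Sat, Sun, Mon ✓
Nov: 30 days, starts Tue → 5 of Tue, Wed
Dec: 31 days, starts Thu → 5 of Thu, Fri, Sat ✓
Months with five Saturdays: Jan, Apr, Jul, Oct, Dec.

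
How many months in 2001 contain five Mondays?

A month has five Mondays exactly when Monday falls within its first (length − 28) days.
Jan: 31 days, starts Mon → 5 of Mon, Tue, Wed ✓
Feb: 28 days, starts Thu → 5 of (none)
Mar: 31 days, starts Thu → 5 of Thu, Fri, Sat
Apr: 30 days, starts Sun → 5 of Sun, Mon ✓
May: 31 days, starts Tue → 5 of Tue, Wed, Thu
Jun: 30 days, starts Fri → 5 of Fri, Sat
Jul: 31 days, starts Sun → 5 of Sun, Mon, Tue ✓
Aug: 31 days, starts Wed → 5 of Wed, Thu, Fri
Sep: 30 days, starts Sat → 5 of Sat, Sun
Oct: 31 days, starts Mon → 5 of Mon, Tue, Wed ✓
Nov: 30 days, starts Thu → 5 of Thu, Fri
Dec: 31 days, starts Sat → 5 of Sat, Sun, Mon ✓
Months with five Mondays: Jan, Apr, Jul, Oct, Dec.

5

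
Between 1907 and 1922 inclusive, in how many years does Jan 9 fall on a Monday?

2

Day of week of January 9 in each year:
1907: Wed, 1908: Thu, 1909: Sat, 1910: Sun, 1911: Mon ✓, 1912: Tue, 1913: Thu, 1914: Fri, 1915: Sat, 1916: Sun, 1917: Tue, 1918: Wed, 1919: Thu, 1920: Fri, 1921: Sun, 1922: Mon ✓
Mondays: 1911, 1922.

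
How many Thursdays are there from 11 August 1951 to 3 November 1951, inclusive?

11 August 1951 is a Saturday.
From 11 August 1951 to 3 November 1951 is 85 days inclusive.
85 = 7 × 12 + 1, so there are 12 full weeks plus 1 extra day.
Each full week contributes one Thursday: 12 so far.
The 1 extra day is Sat — none qualify.
Total: 12 + 0 = 12.

12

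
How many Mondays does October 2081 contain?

Oct 1, 2081 is a Wednesday.
That's 31 days from start to end, counting both.
31 = 7 × 4 + 3, so there are 4 full weeks plus 3 extra days.
Each full week contributes one Monday: 4 so far.
The 3 extra days are Wednesday, Thursday, Friday — none qualify.
Total: 4 + 0 = 4.

4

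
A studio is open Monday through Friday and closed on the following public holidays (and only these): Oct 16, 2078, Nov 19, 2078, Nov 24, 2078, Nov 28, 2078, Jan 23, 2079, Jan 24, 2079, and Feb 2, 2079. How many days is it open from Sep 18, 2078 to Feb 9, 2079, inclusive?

Sep 18, 2078 is a Sunday.
The range spans 145 days (inclusive of both endpoints).
145 = 7 × 20 + 5, so there are 20 full weeks plus 5 extra days.
Each full week contributes 5 weekdays (Mon–Fri): 20 × 5 = 100.
The 5 extra days are Sunday, Monday, Tuesday, Wednesday, Thursday — 4 of them qualify.
Total: 100 + 4 = 104.
Holidays: Oct 16, 2078 (Sun); Nov 19, 2078 (Sat); Nov 24, 2078 (Thu); Nov 28, 2078 (Mon); Jan 23, 2079 (Mon); Jan 24, 2079 (Tue); Feb 2, 2079 (Thu).
5 of the 7 holidays fall on weekdays; the rest are weekends and were already excluded.
Business days: 104 − 5 = 99.

99 business days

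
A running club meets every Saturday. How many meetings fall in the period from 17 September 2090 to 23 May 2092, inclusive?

17 September 2090 is a Sunday.
From 17 September 2090 to 23 May 2092 is 615 days inclusive.
615 = 7 × 87 + 6, so there are 87 full weeks plus 6 extra days.
Each full week contributes one Saturday: 87 so far.
The 6 extra days are Sunday, Monday, Tuesday, Wednesday, Thursday, Friday — none qualify.
Total: 87 + 0 = 87.

87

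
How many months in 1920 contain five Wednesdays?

A month has five Wednesdays exactly when Wednesday falls within its first (length − 28) days.
Jan: 31 days, starts Thu → 5 of Thu, Fri, Sat
Feb: 29 days, starts Sun → 5 of Sun
Mar: 31 days, starts Mon → 5 of Mon, Tue, Wed ✓
Apr: 30 days, starts Thu → 5 of Thu, Fri
May: 31 days, starts Sat → 5 of Sat, Sun, Mon
Jun: 30 days, starts Tue → 5 of Tue, Wed ✓
Jul: 31 days, starts Thu → 5 of Thu, Fri, Sat
Aug: 31 days, starts Sun → 5 of Sun, Mon, Tue
Sep: 30 days, starts Wed → 5 of Wed, Thu ✓
Oct: 31 days, starts Fri → 5 of Fri, Sat, Sun
Nov: 30 days, starts Mon → 5 of Mon, Tue
Dec: 31 days, starts Wed → 5 of Wed, Thu, Fri ✓
Months with five Wednesdays: Mar, Jun, Sep, Dec.

4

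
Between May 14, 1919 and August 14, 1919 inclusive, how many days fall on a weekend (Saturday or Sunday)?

26

May 14, 1919 is a Wednesday.
The range spans 93 days (inclusive of both endpoints).
93 = 7 × 13 + 2, so there are 13 full weeks plus 2 extra days.
Each full week contributes 2 weekend days (Sat, Sun): 13 × 2 = 26.
The 2 extra days are Wed, Thu — none qualify.
Total: 26 + 0 = 26.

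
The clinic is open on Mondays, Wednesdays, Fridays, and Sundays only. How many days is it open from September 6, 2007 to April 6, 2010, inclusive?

September 6, 2007 is a Thursday.
That's 944 days from start to end, counting both.
944 = 7 × 134 + 6, so there are 134 full weeks plus 6 extra days.
Each full week contributes 4 days from the set (Mon, Wed, Fri, Sun): 134 × 4 = 536.
The 6 extra days are Thu, Fri, Sat, Sun, Mon, Tue — 3 of them qualify.
Total: 536 + 3 = 539.

539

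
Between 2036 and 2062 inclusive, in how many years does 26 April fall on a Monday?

Day of week of April 26 in each year:
2036: Sat, 2037: Sun, 2038: Mon ✓, 2039: Tue, 2040: Thu, 2041: Fri, 2042: Sat, 2043: Sun, 2044: Tue, 2045: Wed, 2046: Thu, 2047: Fri, 2048: Sun, 2049: Mon ✓, 2050: Tue, 2051: Wed, 2052: Fri, 2053: Sat, 2054: Sun, 2055: Mon ✓, 2056: Wed, 2057: Thu, 2058: Fri, 2059: Sat, 2060: Mon ✓, 2061: Tue, 2062: Wed
Mondays: 2038, 2049, 2055, 2060.

4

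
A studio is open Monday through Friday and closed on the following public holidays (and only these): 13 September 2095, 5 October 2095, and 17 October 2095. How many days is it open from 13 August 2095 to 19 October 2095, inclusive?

13 August 2095 is a Saturday.
That's 68 days from start to end, counting both.
68 = 7 × 9 + 5, so there are 9 full weeks plus 5 extra days.
Each full week contributes 5 weekdays (Mon–Fri): 9 × 5 = 45.
The 5 extra days are Sat, Sun, Mon, Tue, Wed — 3 of them qualify.
Total: 45 + 3 = 48.
Holidays: 13 September 2095 (Tue); 5 October 2095 (Wed); 17 October 2095 (Mon).
All 3 holidays fall on weekdays, so subtract 3.
Business days: 48 − 3 = 45.

45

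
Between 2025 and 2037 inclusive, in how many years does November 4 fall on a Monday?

1

Day of week of November 4 in each year:
2025: Tue, 2026: Wed, 2027: Thu, 2028: Sat, 2029: Sun, 2030: Mon ✓, 2031: Tue, 2032: Thu, 2033: Fri, 2034: Sat, 2035: Sun, 2036: Tue, 2037: Wed
Mondays: 2030.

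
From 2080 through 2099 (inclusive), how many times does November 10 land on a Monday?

Day of week of November 10 in each year:
2080: Sun, 2081: Mon ✓, 2082: Tue, 2083: Wed, 2084: Fri, 2085: Sat, 2086: Sun, 2087: Mon ✓, 2088: Wed, 2089: Thu, 2090: Fri, 2091: Sat, 2092: Mon ✓, 2093: Tue, 2094: Wed, 2095: Thu, 2096: Sat, 2097: Sun, 2098: Mon ✓, 2099: Tue
Mondays: 2081, 2087, 2092, 2098.

4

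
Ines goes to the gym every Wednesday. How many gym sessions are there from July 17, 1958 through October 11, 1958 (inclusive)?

12 Wednesdays

July 17, 1958 is a Thursday.
The range spans 87 days (inclusive of both endpoints).
87 = 7 × 12 + 3, so there are 12 full weeks plus 3 extra days.
Each full week contributes one Wednesday: 12 so far.
The 3 extra days are Thu, Fri, Sat — none qualify.
Total: 12 + 0 = 12.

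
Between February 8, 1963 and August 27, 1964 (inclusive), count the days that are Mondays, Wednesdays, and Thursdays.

February 8, 1963 is a Friday.
That's 567 days from start to end, counting both.
567 = 7 × 81, so the span is exactly 81 full weeks.
Each full week contributes 3 days from the set (Mon, Wed, Thu): 81 × 3 = 243.

243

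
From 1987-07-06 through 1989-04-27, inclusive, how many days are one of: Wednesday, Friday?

189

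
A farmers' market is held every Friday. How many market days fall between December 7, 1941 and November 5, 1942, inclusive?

47 Fridays

December 7, 1941 is a Sunday.
From December 7, 1941 to November 5, 1942 is 334 days inclusive.
334 = 7 × 47 + 5, so there are 47 full weeks plus 5 extra days.
Each full week contributes one Friday: 47 so far.
The 5 extra days are Sunday, Monday, Tuesday, Wednesday, Thursday — none qualify.
Total: 47 + 0 = 47.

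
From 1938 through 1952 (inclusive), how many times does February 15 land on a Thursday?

3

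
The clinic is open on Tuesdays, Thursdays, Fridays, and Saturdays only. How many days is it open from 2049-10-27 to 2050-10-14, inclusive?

202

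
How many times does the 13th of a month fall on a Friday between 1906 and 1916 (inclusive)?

Friday-the-13ths by year:
1906: Apr, Jul
1907: Sep, Dec
1908: Mar, Nov
1909: Aug
1910: May
1911: Jan, Oct
1912: Sep, Dec
1913: Jun
1914: Feb, Mar, Nov
1915: Aug
1916: Oct

18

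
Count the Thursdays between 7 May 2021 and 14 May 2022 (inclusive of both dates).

53

7 May 2021 is a Friday.
From 7 May 2021 to 14 May 2022 is 373 days inclusive.
373 = 7 × 53 + 2, so there are 53 full weeks plus 2 extra days.
Each full week contributes one Thursday: 53 so far.
The 2 extra days are Fri, Sat — none qualify.
Total: 53 + 0 = 53.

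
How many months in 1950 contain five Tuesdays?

A month has five Tuesdays exactly when Tuesday falls within its first (length − 28) days.
Jan: 31 days, starts Sun → 5 of Sun, Mon, Tue ✓
Feb: 28 days, starts Wed → 5 of (none)
Mar: 31 days, starts Wed → 5 of Wed, Thu, Fri
Apr: 30 days, starts Sat → 5 of Sat, Sun
May: 31 days, starts Mon → 5 of Mon, Tue, Wed ✓
Jun: 30 days, starts Thu → 5 of Thu, Fri
Jul: 31 days, starts Sat → 5 of Sat, Sun, Mon
Aug: 31 days, starts Tue → 5 of Tue, Wed, Thu ✓
Sep: 30 days, starts Fri → 5 of Fri, Sat
Oct: 31 days, starts Sun → 5 of Sun, Mon, Tue ✓
Nov: 30 days, starts Wed → 5 of Wed, Thu
Dec: 31 days, starts Fri → 5 of Fri, Sat, Sun
Months with five Tuesdays: Jan, May, Aug, Oct.

4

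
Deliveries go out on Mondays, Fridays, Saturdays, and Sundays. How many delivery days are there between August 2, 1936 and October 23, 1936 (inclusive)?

August 2, 1936 is a Sunday.
From August 2, 1936 to October 23, 1936 is 83 days inclusive.
83 = 7 × 11 + 6, so there are 11 full weeks plus 6 extra days.
Each full week contributes 4 days from the set (Mon, Fri, Sat, Sun): 11 × 4 = 44.
The 6 extra days are Sunday, Monday, Tuesday, Wednesday, Thursday, Friday — 3 of them qualify.
Total: 44 + 3 = 47.

47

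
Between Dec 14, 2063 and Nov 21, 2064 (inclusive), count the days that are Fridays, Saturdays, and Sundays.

148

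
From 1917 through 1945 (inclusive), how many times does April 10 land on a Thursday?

Day of week of April 10 in each year:
1917: Tue, 1918: Wed, 1919: Thu ✓, 1920: Sat, 1921: Sun, 1922: Mon, 1923: Tue, 1924: Thu ✓, 1925: Fri, 1926: Sat, 1927: Sun, 1928: Tue, 1929: Wed, 1930: Thu ✓, 1931: Fri, 1932: Sun, 1933: Mon, 1934: Tue, 1935: Wed, 1936: Fri, 1937: Sat, 1938: Sun, 1939: Mon, 1940: Wed, 1941: Thu ✓, 1942: Fri, 1943: Sat, 1944: Mon, 1945: Tue
Thursdays: 1919, 1924, 1930, 1941.

4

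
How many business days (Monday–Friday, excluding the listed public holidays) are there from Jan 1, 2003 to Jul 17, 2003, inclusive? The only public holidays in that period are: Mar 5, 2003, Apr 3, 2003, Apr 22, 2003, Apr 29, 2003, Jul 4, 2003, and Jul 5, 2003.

137

Jan 1, 2003 is a Wednesday.
That's 198 days from start to end, counting both.
198 = 7 × 28 + 2, so there are 28 full weeks plus 2 extra days.
Each full week contributes 5 weekdays (Mon–Fri): 28 × 5 = 140.
The 2 extra days are Wed, Thu — 2 of them qualify.
Total: 140 + 2 = 142.
Holidays: Mar 5, 2003 (Wed); Apr 3, 2003 (Thu); Apr 22, 2003 (Tue); Apr 29, 2003 (Tue); Jul 4, 2003 (Fri); Jul 5, 2003 (Sat).
5 of the 6 holidays fall on weekdays; the rest are weekends and were already excluded.
Business days: 142 − 5 = 137.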